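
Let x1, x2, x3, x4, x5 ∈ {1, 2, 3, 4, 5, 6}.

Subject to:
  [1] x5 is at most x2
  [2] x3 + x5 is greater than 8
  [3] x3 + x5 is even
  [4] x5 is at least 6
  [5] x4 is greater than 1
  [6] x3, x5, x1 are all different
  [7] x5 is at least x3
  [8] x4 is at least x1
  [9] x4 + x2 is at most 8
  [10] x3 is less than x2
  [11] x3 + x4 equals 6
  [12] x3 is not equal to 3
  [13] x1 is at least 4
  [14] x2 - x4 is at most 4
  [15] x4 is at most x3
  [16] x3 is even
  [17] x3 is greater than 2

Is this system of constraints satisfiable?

From constraints 8 and 13: x4 ≥ x1 ≥ 4. From constraints 1 and 4: x2 ≥ x5 ≥ 6. Hence x4 + x2 ≥ 10. But constraint 9 requires x4 + x2 ≤ 8, and 8 < 10. Contradiction.

Unsatisfiable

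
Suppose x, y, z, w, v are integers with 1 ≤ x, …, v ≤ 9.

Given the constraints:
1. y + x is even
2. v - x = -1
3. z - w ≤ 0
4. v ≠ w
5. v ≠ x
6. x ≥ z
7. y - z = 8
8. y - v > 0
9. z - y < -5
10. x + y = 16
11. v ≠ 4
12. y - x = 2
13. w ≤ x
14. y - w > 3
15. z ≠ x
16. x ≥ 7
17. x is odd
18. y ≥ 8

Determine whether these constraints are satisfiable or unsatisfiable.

Satisfiable

Try x = 7, y = 9, z = 1, w = 3, v = 6.
Check constraint 2: v - x = -1; constraint 3: z - w = -2. The remaining constraints are straightforward to verify.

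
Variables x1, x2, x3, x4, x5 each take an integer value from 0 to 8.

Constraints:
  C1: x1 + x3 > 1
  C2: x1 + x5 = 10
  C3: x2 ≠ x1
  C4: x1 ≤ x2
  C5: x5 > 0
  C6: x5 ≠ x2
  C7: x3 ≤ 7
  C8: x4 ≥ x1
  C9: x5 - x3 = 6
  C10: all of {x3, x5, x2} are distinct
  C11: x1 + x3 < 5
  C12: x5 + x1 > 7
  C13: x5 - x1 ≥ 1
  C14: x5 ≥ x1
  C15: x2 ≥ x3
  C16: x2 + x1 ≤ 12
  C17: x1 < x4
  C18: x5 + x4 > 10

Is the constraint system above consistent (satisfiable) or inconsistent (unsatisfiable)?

Setting (x1, x2, x3, x4, x5) = (4, 5, 0, 6, 6) satisfies everything: constraint 1: x1 + x3 = 4; constraint 2: x1 + x5 = 10, and the others follow.

Satisfiable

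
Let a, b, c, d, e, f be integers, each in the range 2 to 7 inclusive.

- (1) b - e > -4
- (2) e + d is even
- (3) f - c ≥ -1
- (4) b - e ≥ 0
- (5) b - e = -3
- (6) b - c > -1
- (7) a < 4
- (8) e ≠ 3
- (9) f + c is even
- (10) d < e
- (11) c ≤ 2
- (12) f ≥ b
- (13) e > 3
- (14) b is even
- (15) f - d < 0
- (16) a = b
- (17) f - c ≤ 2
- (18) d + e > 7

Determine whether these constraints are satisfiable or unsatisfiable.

Unsatisfiable

Constraints 4, 10, 12, and 15 give b ≤ f, f < d, d < e, e ≤ b. Chaining: b ≤ f < d < e ≤ b, which forces b < b — impossible.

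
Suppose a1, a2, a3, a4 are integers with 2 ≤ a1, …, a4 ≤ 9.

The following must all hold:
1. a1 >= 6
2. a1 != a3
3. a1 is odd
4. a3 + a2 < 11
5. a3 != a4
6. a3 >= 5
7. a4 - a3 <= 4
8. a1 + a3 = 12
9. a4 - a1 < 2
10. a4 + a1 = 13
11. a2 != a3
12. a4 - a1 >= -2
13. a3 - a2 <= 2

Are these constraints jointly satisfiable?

Setting (a1, a2, a3, a4) = (7, 3, 5, 6) satisfies everything: constraint 4: a3 + a2 = 8; constraint 7: a4 - a3 = 1; constraint 8: a1 + a3 = 12, and the others follow.

Satisfiable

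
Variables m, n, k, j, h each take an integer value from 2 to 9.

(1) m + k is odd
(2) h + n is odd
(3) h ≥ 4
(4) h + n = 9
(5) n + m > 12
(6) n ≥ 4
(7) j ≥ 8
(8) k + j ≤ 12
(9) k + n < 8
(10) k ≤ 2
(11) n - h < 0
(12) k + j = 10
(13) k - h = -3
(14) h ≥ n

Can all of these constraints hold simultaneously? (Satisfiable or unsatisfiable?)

Satisfiable

One satisfying assignment is m = 9, n = 4, k = 2, j = 8, h = 5.
For the less obvious constraints — constraint 4: h + n = 9; constraint 5: n + m = 13; constraint 8: k + j = 10 — and the others hold by inspection.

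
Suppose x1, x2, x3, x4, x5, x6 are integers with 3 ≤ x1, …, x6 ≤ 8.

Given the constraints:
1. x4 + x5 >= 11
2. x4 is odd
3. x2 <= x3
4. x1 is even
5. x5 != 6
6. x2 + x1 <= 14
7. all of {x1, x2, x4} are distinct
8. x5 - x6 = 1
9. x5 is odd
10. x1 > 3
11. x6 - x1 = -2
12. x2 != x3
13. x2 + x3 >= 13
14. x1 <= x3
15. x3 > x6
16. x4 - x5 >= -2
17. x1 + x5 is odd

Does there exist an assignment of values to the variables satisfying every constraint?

Satisfiable

The assignment x1 = 8, x2 = 6, x3 = 8, x4 = 7, x5 = 7, x6 = 6 works:
  constraint 1 holds since x4 + x5 = 14.
  constraint 6 holds since x2 + x1 = 14.
  constraint 8 holds since x5 - x6 = 1.
The rest check out directly.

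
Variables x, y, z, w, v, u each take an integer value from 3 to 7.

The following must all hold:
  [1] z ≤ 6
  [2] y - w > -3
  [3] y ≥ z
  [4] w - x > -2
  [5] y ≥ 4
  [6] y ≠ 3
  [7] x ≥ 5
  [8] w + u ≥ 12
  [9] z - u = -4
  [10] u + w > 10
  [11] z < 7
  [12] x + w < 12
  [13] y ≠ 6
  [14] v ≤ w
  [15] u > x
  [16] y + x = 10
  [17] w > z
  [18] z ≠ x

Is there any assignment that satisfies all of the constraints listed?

Satisfiable

One satisfying assignment is x = 5, y = 5, z = 3, w = 6, v = 5, u = 7.
For the less obvious constraints — constraint 2: y - w = -1; constraint 4: w - x = 1 — and the others hold by inspection.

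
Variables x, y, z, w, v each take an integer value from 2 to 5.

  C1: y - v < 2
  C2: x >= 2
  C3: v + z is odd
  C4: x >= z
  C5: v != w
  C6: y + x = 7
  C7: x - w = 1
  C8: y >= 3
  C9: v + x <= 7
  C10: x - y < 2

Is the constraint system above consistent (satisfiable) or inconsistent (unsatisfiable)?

Satisfiable

Take x = 3, y = 4, z = 2, w = 2, v = 3. Then constraint 1: y - v = 1; constraint 6: y + x = 7, and every other listed constraint is also met.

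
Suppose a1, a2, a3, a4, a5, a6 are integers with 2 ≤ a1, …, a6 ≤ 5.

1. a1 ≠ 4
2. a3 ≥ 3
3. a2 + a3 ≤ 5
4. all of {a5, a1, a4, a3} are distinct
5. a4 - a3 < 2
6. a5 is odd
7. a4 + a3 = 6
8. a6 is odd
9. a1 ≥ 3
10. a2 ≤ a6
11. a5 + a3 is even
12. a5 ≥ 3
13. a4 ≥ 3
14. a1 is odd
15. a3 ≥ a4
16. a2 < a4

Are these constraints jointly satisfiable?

Constraints 2, 9, 12, and 13 confine each of a5, a1, a4, a3 to the 3 values {3, …, 5} (the domain already gives each ≤ 5).
Constraint 4 requires all 4 of them to be distinct, but only 3 values are available — impossible by the pigeonhole principle.

Unsatisfiable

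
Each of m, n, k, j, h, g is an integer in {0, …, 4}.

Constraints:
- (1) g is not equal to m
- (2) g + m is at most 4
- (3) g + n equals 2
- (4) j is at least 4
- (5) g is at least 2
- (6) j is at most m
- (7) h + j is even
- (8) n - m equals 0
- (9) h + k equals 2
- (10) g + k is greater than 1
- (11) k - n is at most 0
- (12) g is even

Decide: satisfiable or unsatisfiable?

Unsatisfiable

From constraint 5: g ≥ 2. From constraints 4 and 6: m ≥ j ≥ 4. Hence g + m ≥ 6. But constraint 2 requires g + m ≤ 4, and 4 < 6. Contradiction.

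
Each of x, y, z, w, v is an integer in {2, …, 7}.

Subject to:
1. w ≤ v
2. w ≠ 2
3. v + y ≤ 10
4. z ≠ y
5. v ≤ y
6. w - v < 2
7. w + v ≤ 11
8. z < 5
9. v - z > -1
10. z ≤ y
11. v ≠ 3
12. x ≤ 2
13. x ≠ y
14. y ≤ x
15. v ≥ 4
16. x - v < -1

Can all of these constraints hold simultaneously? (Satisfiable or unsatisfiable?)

Unsatisfiable

From constraints 5 and 15: y ≥ v and v ≥ 4, so y ≥ 4. From constraints 12 and 14: y ≤ x and x ≤ 2, so y ≤ 2. But 2 < 4, so no value of y works.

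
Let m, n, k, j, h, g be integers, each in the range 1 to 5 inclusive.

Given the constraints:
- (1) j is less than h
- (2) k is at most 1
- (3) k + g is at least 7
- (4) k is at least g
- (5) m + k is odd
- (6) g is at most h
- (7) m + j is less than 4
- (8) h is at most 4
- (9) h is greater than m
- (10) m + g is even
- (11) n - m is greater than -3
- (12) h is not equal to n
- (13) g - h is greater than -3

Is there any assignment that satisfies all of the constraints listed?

Unsatisfiable

From constraint 2: k ≤ 1. From constraints 6 and 8: g ≤ h ≤ 4. Hence k + g ≤ 5. But constraint 3 requires k + g ≥ 7, and 7 > 5. Contradiction.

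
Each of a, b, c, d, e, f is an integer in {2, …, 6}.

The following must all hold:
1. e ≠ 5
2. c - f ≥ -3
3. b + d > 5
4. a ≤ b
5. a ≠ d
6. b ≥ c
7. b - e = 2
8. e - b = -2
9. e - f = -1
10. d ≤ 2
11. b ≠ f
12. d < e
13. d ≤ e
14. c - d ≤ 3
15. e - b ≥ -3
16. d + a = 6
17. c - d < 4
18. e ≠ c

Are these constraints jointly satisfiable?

Setting (a, b, c, d, e, f) = (4, 6, 5, 2, 4, 5) satisfies everything: constraint 2: c - f = 0; constraint 3: b + d = 8, and the others follow.

Satisfiable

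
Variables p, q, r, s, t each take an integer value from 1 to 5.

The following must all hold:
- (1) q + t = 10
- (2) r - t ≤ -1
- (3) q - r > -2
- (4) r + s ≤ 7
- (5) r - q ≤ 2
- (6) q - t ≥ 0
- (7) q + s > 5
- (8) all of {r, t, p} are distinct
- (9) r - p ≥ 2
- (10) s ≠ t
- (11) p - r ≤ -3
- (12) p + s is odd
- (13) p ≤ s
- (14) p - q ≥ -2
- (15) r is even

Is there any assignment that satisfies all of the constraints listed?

Constraints 2, 6, 11, and 14 give r − p ≥ 3, p − q ≥ -2, q − t ≥ 0, t − r ≥ 1.
Adding all 4 inequalities: the left sides telescope to 0, and the right sides sum to 3 + (-2) + 0 + 1 = 2. So 0 ≥ 2, which is false.

Unsatisfiable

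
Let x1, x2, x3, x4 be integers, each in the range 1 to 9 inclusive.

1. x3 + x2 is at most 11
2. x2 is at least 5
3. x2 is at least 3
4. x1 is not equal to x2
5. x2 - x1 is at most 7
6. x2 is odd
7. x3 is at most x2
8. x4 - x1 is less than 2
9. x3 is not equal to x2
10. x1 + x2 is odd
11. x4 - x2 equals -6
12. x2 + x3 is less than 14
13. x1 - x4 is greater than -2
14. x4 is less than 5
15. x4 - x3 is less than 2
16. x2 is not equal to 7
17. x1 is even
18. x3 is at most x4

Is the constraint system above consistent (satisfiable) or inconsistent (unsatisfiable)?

Satisfiable

The assignment x1 = 4, x2 = 9, x3 = 2, x4 = 3 works:
  constraint 1 holds since x3 + x2 = 11.
  constraint 5 holds since x2 - x1 = 5.
The rest check out directly.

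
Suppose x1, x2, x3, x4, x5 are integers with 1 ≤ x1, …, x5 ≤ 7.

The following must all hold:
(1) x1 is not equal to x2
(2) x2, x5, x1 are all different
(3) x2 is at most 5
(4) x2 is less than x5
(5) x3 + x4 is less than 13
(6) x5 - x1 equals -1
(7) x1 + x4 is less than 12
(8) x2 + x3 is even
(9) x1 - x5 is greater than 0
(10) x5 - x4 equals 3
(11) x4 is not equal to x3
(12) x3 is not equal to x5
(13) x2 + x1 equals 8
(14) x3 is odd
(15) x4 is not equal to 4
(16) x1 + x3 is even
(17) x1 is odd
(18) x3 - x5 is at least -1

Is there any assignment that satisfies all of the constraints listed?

Satisfiable

Try x1 = 7, x2 = 1, x3 = 7, x4 = 3, x5 = 6.
Check constraint 5: x3 + x4 = 10; constraint 6: x5 - x1 = -1; constraint 7: x1 + x4 = 10. The remaining constraints are straightforward to verify.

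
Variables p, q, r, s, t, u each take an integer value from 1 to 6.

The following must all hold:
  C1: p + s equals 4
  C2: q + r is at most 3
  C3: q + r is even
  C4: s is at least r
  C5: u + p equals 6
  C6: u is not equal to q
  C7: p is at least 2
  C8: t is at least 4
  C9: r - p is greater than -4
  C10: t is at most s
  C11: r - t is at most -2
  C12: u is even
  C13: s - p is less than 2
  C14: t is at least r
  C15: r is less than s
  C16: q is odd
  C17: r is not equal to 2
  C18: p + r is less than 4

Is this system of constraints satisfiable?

Unsatisfiable

From constraint 7: p ≥ 2. From constraints 8 and 10: s ≥ t ≥ 4. Hence p + s ≥ 6. But constraint 1 requires p + s = 4, and 4 < 6. Contradiction.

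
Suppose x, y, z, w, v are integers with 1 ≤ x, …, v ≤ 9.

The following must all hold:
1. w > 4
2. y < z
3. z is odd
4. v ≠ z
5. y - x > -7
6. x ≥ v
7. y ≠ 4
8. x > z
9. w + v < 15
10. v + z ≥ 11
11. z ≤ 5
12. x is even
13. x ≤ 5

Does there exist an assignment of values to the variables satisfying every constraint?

From constraints 6 and 13: v ≤ x ≤ 5. From constraint 11: z ≤ 5. Hence v + z ≤ 10. But constraint 10 requires v + z ≥ 11, and 11 > 10. Contradiction.

Unsatisfiable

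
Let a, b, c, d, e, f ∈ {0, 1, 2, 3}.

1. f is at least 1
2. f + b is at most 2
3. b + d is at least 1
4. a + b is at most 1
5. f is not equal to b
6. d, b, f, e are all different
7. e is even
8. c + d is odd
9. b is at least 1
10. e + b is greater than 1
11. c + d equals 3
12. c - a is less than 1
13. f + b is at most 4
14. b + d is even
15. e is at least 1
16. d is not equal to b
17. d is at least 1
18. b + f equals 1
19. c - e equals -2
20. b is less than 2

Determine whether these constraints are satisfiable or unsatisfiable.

Unsatisfiable

Constraints 1, 9, 15, and 17 confine each of d, b, f, e to the 3 values {1, …, 3} (the domain already gives each ≤ 3).
Constraint 6 requires all 4 of them to be distinct, but only 3 values are available — impossible by the pigeonhole principle.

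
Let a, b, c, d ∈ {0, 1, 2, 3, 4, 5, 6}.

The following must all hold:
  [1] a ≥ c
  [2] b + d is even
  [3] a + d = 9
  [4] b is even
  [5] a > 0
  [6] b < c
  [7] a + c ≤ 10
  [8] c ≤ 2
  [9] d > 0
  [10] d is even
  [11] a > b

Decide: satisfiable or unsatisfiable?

Satisfiable

The assignment a = 5, b = 0, c = 2, d = 4 works:
  constraint 3 holds since a + d = 9.
  constraint 7 holds since a + c = 7.
The rest check out directly.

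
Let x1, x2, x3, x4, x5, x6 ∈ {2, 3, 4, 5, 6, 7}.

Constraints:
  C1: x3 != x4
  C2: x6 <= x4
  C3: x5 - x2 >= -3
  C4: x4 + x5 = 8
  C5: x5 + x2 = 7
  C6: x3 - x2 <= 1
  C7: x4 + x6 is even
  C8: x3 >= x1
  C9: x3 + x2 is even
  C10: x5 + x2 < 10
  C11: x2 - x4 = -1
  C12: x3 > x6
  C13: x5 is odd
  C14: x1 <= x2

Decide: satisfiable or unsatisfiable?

One satisfying assignment is x1 = 3, x2 = 4, x3 = 4, x4 = 5, x5 = 3, x6 = 3.
For the less obvious constraints — constraint 3: x5 - x2 = -1; constraint 4: x4 + x5 = 8; constraint 5: x5 + x2 = 7 — and the others hold by inspection.

Satisfiable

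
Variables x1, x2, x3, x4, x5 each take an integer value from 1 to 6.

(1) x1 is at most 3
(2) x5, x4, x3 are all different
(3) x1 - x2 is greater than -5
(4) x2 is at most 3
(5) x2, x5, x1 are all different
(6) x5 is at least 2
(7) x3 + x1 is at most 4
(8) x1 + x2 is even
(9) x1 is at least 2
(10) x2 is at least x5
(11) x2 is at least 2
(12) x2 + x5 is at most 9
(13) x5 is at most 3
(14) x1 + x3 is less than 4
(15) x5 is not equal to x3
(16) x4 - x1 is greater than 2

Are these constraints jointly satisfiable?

Unsatisfiable

Constraints 1, 4, 6, 9, 11, and 13 confine each of x2, x5, x1 to the 2 values {2, 3}.
Constraint 5 requires all 3 of them to be distinct, but only 2 values are available — impossible by the pigeonhole principle.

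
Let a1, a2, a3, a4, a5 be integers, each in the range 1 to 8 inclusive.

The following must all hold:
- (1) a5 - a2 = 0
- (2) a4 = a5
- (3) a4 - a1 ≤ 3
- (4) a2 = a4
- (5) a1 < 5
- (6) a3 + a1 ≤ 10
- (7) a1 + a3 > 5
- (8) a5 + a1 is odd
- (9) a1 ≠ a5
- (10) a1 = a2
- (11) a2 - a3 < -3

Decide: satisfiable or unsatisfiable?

Unsatisfiable

From constraints 2, 4, and 10, a1 = a2 = a4 = a5, so a1 = a5. But constraint 9 says a1 ≠ a5. Contradiction.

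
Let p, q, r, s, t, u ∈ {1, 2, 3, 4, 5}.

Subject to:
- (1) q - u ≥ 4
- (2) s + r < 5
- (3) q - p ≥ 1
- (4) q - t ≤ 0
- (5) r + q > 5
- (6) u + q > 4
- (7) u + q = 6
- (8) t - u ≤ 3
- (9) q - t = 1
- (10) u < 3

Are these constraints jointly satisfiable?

Unsatisfiable

Constraints 1, 4, and 8 give u − t ≥ -3, t − q ≥ 0, q − u ≥ 4.
Adding all 3 inequalities: the left sides telescope to 0, and the right sides sum to (-3) + 0 + 4 = 1. So 0 ≥ 1, which is false.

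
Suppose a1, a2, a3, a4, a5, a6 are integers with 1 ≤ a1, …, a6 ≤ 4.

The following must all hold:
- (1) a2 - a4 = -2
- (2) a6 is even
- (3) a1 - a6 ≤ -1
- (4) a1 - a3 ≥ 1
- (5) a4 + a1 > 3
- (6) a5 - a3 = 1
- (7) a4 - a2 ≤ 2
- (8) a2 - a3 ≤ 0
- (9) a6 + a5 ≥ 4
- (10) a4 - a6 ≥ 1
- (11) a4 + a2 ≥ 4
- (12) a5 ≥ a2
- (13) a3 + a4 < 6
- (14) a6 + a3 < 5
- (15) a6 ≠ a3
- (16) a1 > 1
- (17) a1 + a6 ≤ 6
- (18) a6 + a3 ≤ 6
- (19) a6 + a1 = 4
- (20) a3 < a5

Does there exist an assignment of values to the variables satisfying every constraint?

Constraints 3, 4, 7, 8, and 10 give a3 − a2 ≥ 0, a2 − a4 ≥ -2, a4 − a6 ≥ 1, a6 − a1 ≥ 1, a1 − a3 ≥ 1.
Adding all 5 inequalities: the left sides telescope to 0, and the right sides sum to 0 + (-2) + 1 + 1 + 1 = 1. So 0 ≥ 1, which is false.

Unsatisfiable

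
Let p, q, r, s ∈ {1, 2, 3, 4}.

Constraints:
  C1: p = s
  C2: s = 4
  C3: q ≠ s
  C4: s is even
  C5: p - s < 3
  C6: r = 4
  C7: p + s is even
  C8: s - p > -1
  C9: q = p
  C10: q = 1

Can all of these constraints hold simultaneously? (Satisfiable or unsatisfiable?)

Constraint 10 fixes q = 1 and constraint 2 fixes s = 4. Constraints 1 and 9 give q = p = s, so q = s. But 1 ≠ 4 — contradiction.

Unsatisfiable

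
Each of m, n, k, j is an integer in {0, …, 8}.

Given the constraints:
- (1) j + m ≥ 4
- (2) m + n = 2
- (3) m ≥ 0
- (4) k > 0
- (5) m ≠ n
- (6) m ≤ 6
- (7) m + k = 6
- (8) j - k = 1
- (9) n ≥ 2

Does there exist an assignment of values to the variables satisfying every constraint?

Satisfiable

One satisfying assignment is m = 0, n = 2, k = 6, j = 7.
For the less obvious constraints — constraint 1: j + m = 7; constraint 2: m + n = 2 — and the others hold by inspection.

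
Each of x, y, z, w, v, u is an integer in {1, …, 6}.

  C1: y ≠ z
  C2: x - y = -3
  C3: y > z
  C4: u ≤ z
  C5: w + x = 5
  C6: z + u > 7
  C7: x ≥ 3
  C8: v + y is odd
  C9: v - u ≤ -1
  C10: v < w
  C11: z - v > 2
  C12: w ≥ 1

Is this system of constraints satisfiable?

Satisfiable

One satisfying assignment is x = 3, y = 6, z = 5, w = 2, v = 1, u = 5.
For the less obvious constraints — constraint 2: x - y = -3; constraint 5: w + x = 5; constraint 6: z + u = 10 — and the others hold by inspection.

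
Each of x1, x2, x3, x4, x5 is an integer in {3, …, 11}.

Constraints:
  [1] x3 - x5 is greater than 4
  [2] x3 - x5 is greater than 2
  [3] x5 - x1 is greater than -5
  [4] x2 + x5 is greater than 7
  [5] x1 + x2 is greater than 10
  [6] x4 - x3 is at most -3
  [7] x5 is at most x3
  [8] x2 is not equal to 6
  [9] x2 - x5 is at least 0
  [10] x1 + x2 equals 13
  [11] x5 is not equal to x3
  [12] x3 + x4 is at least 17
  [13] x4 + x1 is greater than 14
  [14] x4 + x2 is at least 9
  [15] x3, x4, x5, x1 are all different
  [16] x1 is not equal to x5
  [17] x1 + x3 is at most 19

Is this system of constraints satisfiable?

Take x1 = 8, x2 = 5, x3 = 10, x4 = 7, x5 = 5. Then constraint 1: x3 - x5 = 5; constraint 2: x3 - x5 = 5; constraint 3: x5 - x1 = -3, and every other listed constraint is also met.

Satisfiable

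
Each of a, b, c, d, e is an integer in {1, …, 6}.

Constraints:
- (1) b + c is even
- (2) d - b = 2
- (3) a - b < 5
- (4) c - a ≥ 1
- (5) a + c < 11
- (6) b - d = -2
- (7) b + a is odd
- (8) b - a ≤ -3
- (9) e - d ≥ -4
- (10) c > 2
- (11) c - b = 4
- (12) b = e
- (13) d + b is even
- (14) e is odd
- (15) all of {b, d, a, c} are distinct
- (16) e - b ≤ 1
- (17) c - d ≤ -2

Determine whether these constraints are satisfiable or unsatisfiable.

Constraints 4, 8, 9, 16, and 17 give e − d ≥ -4, d − c ≥ 2, c − a ≥ 1, a − b ≥ 3, b − e ≥ -1.
Adding all 5 inequalities: the left sides telescope to 0, and the right sides sum to (-4) + 2 + 1 + 3 + (-1) = 1. So 0 ≥ 1, which is false.

Unsatisfiable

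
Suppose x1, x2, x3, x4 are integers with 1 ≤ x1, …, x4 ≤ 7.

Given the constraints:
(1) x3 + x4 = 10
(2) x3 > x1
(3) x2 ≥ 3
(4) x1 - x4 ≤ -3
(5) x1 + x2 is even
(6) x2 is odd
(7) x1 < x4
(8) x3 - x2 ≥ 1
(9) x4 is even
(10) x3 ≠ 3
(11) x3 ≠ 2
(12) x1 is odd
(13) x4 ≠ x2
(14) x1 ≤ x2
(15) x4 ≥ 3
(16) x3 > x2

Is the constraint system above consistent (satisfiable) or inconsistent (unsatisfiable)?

Setting (x1, x2, x3, x4) = (1, 3, 6, 4) satisfies everything: constraint 1: x3 + x4 = 10; constraint 4: x1 - x4 = -3; constraint 8: x3 - x2 = 3, and the others follow.

Satisfiable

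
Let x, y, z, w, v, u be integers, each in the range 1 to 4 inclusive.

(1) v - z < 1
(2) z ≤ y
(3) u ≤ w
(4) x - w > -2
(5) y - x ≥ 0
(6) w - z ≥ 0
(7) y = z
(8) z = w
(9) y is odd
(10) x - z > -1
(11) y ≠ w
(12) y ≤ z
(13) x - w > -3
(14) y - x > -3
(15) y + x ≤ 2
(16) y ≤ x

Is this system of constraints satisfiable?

Unsatisfiable

From constraints 7 and 8, y = z = w, so y = w. But constraint 11 says y ≠ w. Contradiction.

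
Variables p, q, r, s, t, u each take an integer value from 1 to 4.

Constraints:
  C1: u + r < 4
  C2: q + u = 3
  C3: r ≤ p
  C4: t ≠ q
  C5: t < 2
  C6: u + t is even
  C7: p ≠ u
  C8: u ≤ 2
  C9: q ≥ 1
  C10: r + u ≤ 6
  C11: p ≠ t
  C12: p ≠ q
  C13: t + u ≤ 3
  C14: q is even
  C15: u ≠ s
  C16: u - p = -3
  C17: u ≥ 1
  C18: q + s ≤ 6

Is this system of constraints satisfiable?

Satisfiable

Try p = 4, q = 2, r = 2, s = 2, t = 1, u = 1.
Check constraint 1: u + r = 3; constraint 2: q + u = 3; constraint 10: r + u = 3. The remaining constraints are straightforward to verify.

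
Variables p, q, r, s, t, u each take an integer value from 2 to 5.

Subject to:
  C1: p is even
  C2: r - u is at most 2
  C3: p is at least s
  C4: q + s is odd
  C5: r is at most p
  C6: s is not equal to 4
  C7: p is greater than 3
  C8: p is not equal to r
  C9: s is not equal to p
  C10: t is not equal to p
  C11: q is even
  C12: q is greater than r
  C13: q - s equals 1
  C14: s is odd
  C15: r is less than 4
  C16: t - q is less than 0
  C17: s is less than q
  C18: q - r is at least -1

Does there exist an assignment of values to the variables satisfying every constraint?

Satisfiable

Try p = 4, q = 4, r = 3, s = 3, t = 2, u = 2.
Check constraint 2: r - u = 1; constraint 13: q - s = 1. The remaining constraints are straightforward to verify.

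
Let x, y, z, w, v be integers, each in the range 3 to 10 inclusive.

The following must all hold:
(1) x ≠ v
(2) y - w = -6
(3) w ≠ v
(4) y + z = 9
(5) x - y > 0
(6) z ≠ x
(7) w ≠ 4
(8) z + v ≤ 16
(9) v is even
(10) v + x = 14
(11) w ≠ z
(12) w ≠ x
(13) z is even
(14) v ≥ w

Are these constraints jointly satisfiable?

Satisfiable

Setting (x, y, z, w, v) = (4, 3, 6, 9, 10) satisfies everything: constraint 2: y - w = -6; constraint 4: y + z = 9; constraint 5: x - y = 1, and the others follow.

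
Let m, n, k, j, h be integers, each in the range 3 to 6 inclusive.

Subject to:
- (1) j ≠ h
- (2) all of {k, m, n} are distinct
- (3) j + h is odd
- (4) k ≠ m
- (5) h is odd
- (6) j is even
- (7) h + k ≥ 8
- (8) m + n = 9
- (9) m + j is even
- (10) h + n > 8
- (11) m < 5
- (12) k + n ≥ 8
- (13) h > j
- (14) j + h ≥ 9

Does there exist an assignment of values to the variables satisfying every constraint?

Take m = 4, n = 5, k = 3, j = 4, h = 5. Then constraint 7: h + k = 8; constraint 8: m + n = 9, and every other listed constraint is also met.

Satisfiable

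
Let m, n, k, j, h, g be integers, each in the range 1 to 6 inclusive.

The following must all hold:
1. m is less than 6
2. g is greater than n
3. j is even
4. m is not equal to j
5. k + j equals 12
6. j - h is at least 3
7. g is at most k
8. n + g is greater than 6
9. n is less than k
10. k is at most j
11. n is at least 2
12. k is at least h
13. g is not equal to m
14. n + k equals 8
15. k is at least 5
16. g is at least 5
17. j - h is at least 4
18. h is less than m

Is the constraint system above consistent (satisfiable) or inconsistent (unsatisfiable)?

Satisfiable

Take m = 2, n = 2, k = 6, j = 6, h = 1, g = 6. Then constraint 5: k + j = 12; constraint 6: j - h = 5, and every other listed constraint is also met.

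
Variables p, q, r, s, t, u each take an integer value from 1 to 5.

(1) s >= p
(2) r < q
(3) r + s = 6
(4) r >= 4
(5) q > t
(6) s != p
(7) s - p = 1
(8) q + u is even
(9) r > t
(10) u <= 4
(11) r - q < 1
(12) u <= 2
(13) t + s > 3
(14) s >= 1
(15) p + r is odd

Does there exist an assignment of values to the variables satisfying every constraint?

Satisfiable

The assignment p = 1, q = 5, r = 4, s = 2, t = 2, u = 1 works:
  constraint 3 holds since r + s = 6.
  constraint 7 holds since s - p = 1.
The rest check out directly.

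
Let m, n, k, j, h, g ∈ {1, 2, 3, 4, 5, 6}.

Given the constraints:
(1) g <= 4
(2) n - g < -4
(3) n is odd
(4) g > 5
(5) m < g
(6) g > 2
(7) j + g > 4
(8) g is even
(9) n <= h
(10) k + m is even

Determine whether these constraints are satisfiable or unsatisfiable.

Unsatisfiable

From constraint 4: g ≥ 6. From constraint 1: g ≤ 4. But 4 < 6, so no value of g works.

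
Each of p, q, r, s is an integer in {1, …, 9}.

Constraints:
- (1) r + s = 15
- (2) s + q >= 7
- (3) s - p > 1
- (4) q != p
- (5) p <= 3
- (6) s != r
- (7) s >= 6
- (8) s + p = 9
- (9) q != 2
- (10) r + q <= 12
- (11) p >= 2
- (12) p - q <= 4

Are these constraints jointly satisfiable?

Setting (p, q, r, s) = (3, 1, 9, 6) satisfies everything: constraint 1: r + s = 15; constraint 2: s + q = 7; constraint 3: s - p = 3, and the others follow.

Satisfiable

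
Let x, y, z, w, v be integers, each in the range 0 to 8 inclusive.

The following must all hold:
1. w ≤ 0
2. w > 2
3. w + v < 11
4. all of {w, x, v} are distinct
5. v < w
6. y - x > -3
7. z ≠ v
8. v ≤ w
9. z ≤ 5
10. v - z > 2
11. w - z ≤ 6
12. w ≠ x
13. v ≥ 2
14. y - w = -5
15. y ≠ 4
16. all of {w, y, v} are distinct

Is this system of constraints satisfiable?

From constraints 8 and 13: w ≥ v and v ≥ 2, so w ≥ 2. From constraint 1: w ≤ 0. But 0 < 2, so no value of w works.

Unsatisfiable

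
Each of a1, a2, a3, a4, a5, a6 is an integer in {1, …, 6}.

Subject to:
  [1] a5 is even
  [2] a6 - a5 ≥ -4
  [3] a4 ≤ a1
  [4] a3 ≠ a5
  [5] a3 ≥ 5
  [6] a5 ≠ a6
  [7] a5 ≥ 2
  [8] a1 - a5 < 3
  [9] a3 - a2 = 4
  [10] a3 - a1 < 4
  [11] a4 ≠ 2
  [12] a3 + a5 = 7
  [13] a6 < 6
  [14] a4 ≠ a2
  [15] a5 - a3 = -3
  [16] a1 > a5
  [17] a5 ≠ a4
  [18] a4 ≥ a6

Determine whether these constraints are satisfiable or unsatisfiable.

Satisfiable

Take a1 = 3, a2 = 1, a3 = 5, a4 = 3, a5 = 2, a6 = 1. Then constraint 2: a6 - a5 = -1; constraint 8: a1 - a5 = 1; constraint 9: a3 - a2 = 4, and every other listed constraint is also met.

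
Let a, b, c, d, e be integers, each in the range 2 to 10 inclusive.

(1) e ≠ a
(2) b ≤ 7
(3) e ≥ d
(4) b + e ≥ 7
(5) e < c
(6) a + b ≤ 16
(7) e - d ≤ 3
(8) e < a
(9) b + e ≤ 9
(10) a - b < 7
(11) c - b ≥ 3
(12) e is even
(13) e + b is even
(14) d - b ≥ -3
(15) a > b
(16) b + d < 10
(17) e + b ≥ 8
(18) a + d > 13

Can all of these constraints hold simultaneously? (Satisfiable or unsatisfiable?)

One satisfying assignment is a = 10, b = 4, c = 9, d = 4, e = 4.
For the less obvious constraints — constraint 4: b + e = 8; constraint 6: a + b = 14 — and the others hold by inspection.

Satisfiable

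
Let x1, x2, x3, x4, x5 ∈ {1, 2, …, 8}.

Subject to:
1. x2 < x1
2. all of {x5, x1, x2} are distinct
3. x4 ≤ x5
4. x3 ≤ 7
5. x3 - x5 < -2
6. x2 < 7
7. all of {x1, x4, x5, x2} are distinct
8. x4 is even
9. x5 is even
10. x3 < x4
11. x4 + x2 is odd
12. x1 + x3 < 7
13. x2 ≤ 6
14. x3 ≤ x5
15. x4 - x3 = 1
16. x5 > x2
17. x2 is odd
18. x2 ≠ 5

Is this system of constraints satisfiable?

Satisfiable

Setting (x1, x2, x3, x4, x5) = (4, 1, 1, 2, 6) satisfies everything: constraint 5: x3 - x5 = -5; constraint 12: x1 + x3 = 5, and the others follow.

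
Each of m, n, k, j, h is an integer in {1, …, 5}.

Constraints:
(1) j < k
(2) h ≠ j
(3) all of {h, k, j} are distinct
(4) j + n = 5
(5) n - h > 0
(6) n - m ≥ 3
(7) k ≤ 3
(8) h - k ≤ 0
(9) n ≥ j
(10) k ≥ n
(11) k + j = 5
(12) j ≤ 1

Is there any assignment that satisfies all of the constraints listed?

Unsatisfiable

From constraint 12: j ≤ 1. From constraints 7 and 10: n ≤ k ≤ 3. Hence j + n ≤ 4. But constraint 4 requires j + n = 5, and 5 > 4. Contradiction.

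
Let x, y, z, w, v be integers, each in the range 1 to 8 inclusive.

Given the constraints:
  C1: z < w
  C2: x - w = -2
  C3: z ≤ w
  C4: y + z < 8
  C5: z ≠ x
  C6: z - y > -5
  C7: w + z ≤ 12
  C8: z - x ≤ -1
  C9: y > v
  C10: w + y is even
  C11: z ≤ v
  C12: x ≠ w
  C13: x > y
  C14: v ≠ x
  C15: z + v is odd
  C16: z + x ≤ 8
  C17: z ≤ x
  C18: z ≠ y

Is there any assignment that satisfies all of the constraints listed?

Try x = 6, y = 4, z = 2, w = 8, v = 3.
Check constraint 2: x - w = -2; constraint 4: y + z = 6. The remaining constraints are straightforward to verify.

Satisfiable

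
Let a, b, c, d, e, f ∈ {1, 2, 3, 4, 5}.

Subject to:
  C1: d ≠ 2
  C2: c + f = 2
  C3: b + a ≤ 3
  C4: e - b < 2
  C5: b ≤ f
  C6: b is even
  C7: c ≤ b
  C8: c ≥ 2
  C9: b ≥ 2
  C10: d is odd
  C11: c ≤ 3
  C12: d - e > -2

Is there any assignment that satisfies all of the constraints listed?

Unsatisfiable

From constraint 8: c ≥ 2. From constraints 5 and 9: f ≥ b ≥ 2. Hence c + f ≥ 4. But constraint 2 requires c + f = 2, and 2 < 4. Contradiction.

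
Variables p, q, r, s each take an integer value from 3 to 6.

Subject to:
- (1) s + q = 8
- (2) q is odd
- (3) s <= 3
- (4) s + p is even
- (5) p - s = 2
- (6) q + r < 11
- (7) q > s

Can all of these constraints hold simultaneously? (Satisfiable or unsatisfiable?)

Satisfiable

Setting (p, q, r, s) = (5, 5, 3, 3) satisfies everything: constraint 1: s + q = 8; constraint 5: p - s = 2, and the others follow.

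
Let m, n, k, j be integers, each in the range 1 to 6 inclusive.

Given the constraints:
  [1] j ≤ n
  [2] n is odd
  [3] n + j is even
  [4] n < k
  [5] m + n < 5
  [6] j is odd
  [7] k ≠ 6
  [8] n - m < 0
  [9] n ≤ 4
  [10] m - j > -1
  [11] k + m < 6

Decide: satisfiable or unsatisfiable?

Try m = 2, n = 1, k = 2, j = 1.
Check constraint 5: m + n = 3; constraint 8: n - m = -1. The remaining constraints are straightforward to verify.

Satisfiable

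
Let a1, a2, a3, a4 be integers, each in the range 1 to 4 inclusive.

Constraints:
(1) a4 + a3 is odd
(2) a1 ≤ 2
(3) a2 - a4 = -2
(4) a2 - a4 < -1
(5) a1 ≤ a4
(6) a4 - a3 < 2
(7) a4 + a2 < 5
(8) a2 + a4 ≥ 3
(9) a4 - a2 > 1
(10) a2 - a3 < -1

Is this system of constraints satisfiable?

Satisfiable

Try a1 = 2, a2 = 1, a3 = 4, a4 = 3.
Check constraint 3: a2 - a4 = -2; constraint 4: a2 - a4 = -2. The remaining constraints are straightforward to verify.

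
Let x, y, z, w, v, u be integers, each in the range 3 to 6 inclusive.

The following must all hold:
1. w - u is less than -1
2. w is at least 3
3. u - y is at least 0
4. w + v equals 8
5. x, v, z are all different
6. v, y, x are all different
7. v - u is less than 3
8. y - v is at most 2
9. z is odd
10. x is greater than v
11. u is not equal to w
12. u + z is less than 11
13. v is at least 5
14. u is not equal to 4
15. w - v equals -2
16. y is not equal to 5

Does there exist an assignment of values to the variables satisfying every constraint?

The assignment x = 6, y = 4, z = 3, w = 3, v = 5, u = 5 works:
  constraint 1 holds since w - u = -2.
  constraint 3 holds since u - y = 1.
The rest check out directly.

Satisfiable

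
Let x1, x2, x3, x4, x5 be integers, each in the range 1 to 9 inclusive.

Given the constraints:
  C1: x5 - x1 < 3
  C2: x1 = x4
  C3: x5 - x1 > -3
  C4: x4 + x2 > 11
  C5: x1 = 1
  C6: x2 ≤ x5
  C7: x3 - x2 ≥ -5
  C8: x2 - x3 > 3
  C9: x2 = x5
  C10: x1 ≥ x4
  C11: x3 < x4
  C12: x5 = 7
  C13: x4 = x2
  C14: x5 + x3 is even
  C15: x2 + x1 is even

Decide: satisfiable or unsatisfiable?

Constraint 5 fixes x1 = 1 and constraint 12 fixes x5 = 7. Constraints 2, 9, and 13 give x1 = x4 = x2 = x5, so x1 = x5. But 1 ≠ 7 — contradiction.

Unsatisfiable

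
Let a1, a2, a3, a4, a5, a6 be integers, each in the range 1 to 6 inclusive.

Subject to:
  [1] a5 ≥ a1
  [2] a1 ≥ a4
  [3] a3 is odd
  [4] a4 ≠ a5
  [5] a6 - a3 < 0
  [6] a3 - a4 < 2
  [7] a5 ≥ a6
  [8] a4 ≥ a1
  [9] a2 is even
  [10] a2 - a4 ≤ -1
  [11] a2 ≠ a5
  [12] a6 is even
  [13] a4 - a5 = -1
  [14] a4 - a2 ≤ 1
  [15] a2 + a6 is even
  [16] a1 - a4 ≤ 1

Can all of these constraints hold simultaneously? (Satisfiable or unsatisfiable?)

Satisfiable

Try a1 = 5, a2 = 4, a3 = 5, a4 = 5, a5 = 6, a6 = 4.
Check constraint 5: a6 - a3 = -1; constraint 6: a3 - a4 = 0. The remaining constraints are straightforward to verify.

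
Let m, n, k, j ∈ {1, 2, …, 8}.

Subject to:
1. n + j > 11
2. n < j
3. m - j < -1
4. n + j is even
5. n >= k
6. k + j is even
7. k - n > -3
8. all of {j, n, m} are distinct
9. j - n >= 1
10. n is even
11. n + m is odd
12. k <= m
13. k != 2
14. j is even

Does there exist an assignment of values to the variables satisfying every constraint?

Setting (m, n, k, j) = (5, 4, 4, 8) satisfies everything: constraint 1: n + j = 12; constraint 3: m - j = -3, and the others follow.

Satisfiable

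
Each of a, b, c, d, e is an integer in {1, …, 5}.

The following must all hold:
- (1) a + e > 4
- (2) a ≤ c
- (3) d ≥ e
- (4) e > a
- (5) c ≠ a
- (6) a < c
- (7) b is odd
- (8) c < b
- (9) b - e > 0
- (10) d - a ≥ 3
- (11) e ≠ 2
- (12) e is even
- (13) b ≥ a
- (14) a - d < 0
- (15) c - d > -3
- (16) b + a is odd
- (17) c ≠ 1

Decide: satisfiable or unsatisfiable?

Take a = 2, b = 5, c = 4, d = 5, e = 4. Then constraint 1: a + e = 6; constraint 9: b - e = 1, and every other listed constraint is also met.

Satisfiable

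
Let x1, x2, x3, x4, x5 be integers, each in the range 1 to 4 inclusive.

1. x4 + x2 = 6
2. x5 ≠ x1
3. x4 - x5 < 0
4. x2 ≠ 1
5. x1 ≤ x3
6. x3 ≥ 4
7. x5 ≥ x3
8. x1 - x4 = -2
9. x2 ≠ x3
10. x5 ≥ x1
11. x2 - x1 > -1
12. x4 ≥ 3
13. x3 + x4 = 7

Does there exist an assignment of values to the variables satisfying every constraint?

Satisfiable

Try x1 = 1, x2 = 3, x3 = 4, x4 = 3, x5 = 4.
Check constraint 1: x4 + x2 = 6; constraint 3: x4 - x5 = -1. The remaining constraints are straightforward to verify.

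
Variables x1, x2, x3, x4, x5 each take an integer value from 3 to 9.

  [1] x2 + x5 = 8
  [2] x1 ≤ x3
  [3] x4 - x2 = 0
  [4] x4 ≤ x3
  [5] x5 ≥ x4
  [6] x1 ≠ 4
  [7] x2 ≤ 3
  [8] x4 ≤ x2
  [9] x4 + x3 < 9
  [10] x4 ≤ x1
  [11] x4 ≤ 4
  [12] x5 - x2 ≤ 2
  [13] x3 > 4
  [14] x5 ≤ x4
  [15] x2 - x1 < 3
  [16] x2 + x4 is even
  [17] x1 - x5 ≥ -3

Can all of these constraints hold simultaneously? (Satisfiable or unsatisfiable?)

From constraint 7: x2 ≤ 3. From constraints 11 and 14: x5 ≤ x4 ≤ 4. Hence x2 + x5 ≤ 7. But constraint 1 requires x2 + x5 = 8, and 8 > 7. Contradiction.

Unsatisfiable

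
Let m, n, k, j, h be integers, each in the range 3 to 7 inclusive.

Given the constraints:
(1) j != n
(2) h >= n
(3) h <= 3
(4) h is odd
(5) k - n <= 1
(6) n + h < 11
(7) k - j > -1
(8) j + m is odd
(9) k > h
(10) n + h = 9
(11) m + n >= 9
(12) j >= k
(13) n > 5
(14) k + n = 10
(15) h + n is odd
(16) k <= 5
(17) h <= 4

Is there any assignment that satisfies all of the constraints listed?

Unsatisfiable

From constraint 16: k ≤ 5. From constraints 2 and 3: n ≤ h ≤ 3. Hence k + n ≤ 8. But constraint 14 requires k + n = 10, and 10 > 8. Contradiction.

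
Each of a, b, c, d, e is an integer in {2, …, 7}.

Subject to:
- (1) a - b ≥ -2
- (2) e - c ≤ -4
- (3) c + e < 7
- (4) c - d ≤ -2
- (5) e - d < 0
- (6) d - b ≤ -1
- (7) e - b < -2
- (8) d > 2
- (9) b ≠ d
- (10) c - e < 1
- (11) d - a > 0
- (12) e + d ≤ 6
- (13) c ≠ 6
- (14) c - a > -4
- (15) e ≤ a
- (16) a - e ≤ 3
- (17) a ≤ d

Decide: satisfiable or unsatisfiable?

Constraints 1, 2, 4, 6, and 16 give e − a ≥ -3, a − b ≥ -2, b − d ≥ 1, d − c ≥ 2, c − e ≥ 4.
Adding all 5 inequalities: the left sides telescope to 0, and the right sides sum to (-3) + (-2) + 1 + 2 + 4 = 2. So 0 ≥ 2, which is false.

Unsatisfiable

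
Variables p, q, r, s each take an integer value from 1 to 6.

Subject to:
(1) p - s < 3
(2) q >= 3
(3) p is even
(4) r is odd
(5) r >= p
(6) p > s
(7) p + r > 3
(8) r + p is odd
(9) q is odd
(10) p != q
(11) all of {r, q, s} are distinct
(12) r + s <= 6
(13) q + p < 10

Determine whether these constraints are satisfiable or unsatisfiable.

Satisfiable

One satisfying assignment is p = 2, q = 5, r = 3, s = 1.
For the less obvious constraints — constraint 1: p - s = 1; constraint 7: p + r = 5 — and the others hold by inspection.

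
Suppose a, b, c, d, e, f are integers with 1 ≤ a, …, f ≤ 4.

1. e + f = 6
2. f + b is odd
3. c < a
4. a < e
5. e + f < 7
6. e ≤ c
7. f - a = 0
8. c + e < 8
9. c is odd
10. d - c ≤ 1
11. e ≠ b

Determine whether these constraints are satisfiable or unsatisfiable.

Constraints 3, 4, and 6 give e ≤ c, c < a, a < e. Chaining: e ≤ c < a < e, which forces e < e — impossible.

Unsatisfiable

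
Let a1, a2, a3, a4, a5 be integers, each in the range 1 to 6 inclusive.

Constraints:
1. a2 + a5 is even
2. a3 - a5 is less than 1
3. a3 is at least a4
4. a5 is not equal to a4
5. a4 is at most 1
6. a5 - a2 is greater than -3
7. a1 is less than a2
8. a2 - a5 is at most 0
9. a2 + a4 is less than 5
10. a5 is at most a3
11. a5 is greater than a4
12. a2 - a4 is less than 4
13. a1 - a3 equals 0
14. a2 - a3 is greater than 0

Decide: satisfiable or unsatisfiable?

Unsatisfiable

Constraints 8, 10, and 14 give a5 ≤ a3, a3 < a2, a2 ≤ a5. Chaining: a5 ≤ a3 < a2 ≤ a5, which forces a5 < a5 — impossible.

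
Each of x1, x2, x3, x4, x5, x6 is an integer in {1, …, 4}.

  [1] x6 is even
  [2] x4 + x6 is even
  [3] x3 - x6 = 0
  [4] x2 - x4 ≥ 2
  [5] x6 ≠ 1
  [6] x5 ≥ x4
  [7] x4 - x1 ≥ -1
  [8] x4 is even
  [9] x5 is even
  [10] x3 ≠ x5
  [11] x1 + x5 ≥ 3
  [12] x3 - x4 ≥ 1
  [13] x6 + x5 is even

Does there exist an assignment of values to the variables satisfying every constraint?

Take x1 = 2, x2 = 4, x3 = 4, x4 = 2, x5 = 2, x6 = 4. Then constraint 3: x3 - x6 = 0; constraint 4: x2 - x4 = 2, and every other listed constraint is also met.

Satisfiable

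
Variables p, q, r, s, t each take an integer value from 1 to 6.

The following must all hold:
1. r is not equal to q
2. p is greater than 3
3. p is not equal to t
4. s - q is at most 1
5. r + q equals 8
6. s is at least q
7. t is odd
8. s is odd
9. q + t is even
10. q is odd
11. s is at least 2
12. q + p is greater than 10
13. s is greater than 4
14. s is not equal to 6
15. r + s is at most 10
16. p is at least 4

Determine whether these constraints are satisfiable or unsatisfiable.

Satisfiable

Take p = 6, q = 5, r = 3, s = 5, t = 1. Then constraint 4: s - q = 0; constraint 5: r + q = 8; constraint 12: q + p = 11, and every other listed constraint is also met.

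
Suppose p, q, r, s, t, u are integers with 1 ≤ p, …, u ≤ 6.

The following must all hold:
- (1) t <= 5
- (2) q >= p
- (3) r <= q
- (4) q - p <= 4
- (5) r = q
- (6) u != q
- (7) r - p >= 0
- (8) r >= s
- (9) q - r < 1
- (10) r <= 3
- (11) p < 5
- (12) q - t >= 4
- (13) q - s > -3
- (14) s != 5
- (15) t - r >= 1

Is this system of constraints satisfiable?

Constraints 4, 7, 12, and 15 give t − r ≥ 1, r − p ≥ 0, p − q ≥ -4, q − t ≥ 4.
Adding all 4 inequalities: the left sides telescope to 0, and the right sides sum to 1 + 0 + (-4) + 4 = 1. So 0 ≥ 1, which is false.

Unsatisfiable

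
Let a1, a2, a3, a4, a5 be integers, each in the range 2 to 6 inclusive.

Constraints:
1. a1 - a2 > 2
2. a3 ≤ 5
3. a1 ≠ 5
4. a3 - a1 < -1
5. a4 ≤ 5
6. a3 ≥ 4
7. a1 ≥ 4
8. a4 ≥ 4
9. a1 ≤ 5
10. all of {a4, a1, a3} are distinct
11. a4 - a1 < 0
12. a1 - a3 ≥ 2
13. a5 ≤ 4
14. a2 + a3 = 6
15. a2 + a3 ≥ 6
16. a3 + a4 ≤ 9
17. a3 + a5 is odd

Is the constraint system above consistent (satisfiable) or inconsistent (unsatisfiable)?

Constraints 2, 5, 6, 7, 8, and 9 confine each of a4, a1, a3 to the 2 values {4, 5}.
Constraint 10 requires all 3 of them to be distinct, but only 2 values are available — impossible by the pigeonhole principle.

Unsatisfiable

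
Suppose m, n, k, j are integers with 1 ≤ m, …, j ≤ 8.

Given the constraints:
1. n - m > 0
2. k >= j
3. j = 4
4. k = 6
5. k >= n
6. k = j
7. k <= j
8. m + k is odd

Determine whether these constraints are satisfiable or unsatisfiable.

Constraint 4 fixes k = 6 and constraint 3 fixes j = 4, but constraint 6 requires k = j. Since 6 ≠ 4, contradiction.

Unsatisfiable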